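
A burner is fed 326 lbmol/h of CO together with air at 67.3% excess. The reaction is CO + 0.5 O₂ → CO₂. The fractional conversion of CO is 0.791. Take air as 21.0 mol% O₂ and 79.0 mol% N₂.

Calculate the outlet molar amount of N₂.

1030 lbmol/h

Stoichiometric O₂ = 0.5 × 326 = 163 lbmol/h; O₂ fed = 163 × 1.673 = 272.7 lbmol/h.
N₂ fed = 272.7 × 79/21 = 1026 lbmol/h.
Fuel reacted = 0.791 × 326 → ξ = 257.9 lbmol/h.
Outlet (n = n₀ + ν ξ):
  CO: 326 − 1(257.9) = 68.13
  O₂: 272.7 − 0.5(257.9) = 143.8
  N₂: 1026 (inert)
  CO₂: 0 + 1(257.9) = 257.9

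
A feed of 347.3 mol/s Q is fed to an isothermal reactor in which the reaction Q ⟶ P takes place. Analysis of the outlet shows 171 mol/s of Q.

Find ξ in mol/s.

ξ = 176 mol/s

For Q: n = n₀ − 1ξ → 171 = 347.3 − 1ξ, giving ξ = 176.3 mol/s.
Outlet amounts (n = n₀ + ν ξ):
  Q: 347.3 − 1(176.3) = 171
  P: 0 + 1(176.3) = 176.3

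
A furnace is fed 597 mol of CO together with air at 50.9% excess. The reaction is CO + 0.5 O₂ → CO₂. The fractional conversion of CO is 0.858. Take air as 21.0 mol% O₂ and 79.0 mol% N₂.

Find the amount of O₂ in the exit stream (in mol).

Stoichiometric O₂ = 0.5 × 597 = 298.5 mol; O₂ fed = 298.5 × 1.509 = 450.4 mol.
N₂ fed = 450.4 × 79/21 = 1694 mol.
Fuel reacted = 0.858 × 597 → ξ = 512.2 mol.
Outlet (n = n₀ + ν ξ):
  CO: 597 − 1(512.2) = 84.77
  O₂: 450.4 − 0.5(512.2) = 194.3
  N₂: 1694 (inert)
  CO₂: 0 + 1(512.2) = 512.2

194 mol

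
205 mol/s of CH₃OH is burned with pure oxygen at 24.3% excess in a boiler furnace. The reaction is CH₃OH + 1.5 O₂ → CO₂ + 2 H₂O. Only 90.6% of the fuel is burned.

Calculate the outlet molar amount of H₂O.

Stoichiometric O₂ = 1.5 × 205 = 307.5 mol/s; O₂ fed = 307.5 × 1.243 = 382.2 mol/s.
Fuel reacted = 0.906 × 205 → ξ = 185.7 mol/s.
Outlet (n = n₀ + ν ξ):
  CH₃OH: 205 − 1(185.7) = 19.27
  O₂: 382.2 − 1.5(185.7) = 103.6
  CO₂: 0 + 1(185.7) = 185.7
  H₂O: 0 + 2(185.7) = 371.5

371 mol/s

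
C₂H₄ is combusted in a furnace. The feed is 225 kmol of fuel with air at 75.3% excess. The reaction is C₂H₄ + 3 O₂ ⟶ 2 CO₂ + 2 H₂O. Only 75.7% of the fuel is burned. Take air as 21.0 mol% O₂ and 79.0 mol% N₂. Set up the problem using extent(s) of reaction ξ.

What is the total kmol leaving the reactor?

5860 kmol

Stoichiometric O₂ = 3 × 225 = 675 kmol; O₂ fed = 675 × 1.753 = 1183 kmol.
N₂ fed = 1183 × 79/21 = 4451 kmol.
Fuel reacted = 0.757 × 225 → ξ = 170.3 kmol.
Outlet (n = n₀ + ν ξ):
  C₂H₄: 225 − 1(170.3) = 54.68
  O₂: 1183 − 3(170.3) = 672.3
  N₂: 4451 (inert)
  CO₂: 0 + 2(170.3) = 340.6
  H₂O: 0 + 2(170.3) = 340.6
Total out = 54.68 + 672.3 + 4451 + 340.6 + 340.6 = 5860 kmol.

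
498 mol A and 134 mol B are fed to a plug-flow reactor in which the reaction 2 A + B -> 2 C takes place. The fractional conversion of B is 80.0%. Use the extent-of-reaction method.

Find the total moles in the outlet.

B reacted = 0.8 × 134 = 107.2 mol; ν_B = −1, so ξ = 107.2/1 = 107.2 mol.
Outlet amounts (n = n₀ + ν ξ):
  A: 498 − 2(107.2) = 283.6
  B: 134 − 1(107.2) = 26.8
  C: 0 + 2(107.2) = 214.4
Total out = 283.6 + 26.8 + 214.4 = 524.8 mol.

525 mol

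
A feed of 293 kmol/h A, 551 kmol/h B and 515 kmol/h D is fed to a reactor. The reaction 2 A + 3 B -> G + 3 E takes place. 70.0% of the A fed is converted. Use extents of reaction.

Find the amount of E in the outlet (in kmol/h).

308 kmol/h

A reacted = 0.7 × 293 = 205.1 kmol/h; ν_A = −2, so ξ = 205.1/2 = 102.5 kmol/h.
Outlet amounts (n = n₀ + ν ξ):
  A: 293 − 2(102.5) = 87.9
  B: 551 − 3(102.5) = 243.4
  G: 0 + 1(102.5) = 102.5
  E: 0 + 3(102.5) = 307.6
  D: 515 (inert)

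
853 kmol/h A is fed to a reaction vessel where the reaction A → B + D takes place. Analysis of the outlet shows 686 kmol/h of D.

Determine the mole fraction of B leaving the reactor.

For D: n = n₀ + 1ξ → 686 = 0 + 1ξ, giving ξ = 686 kmol/h.
Outlet amounts (n = n₀ + ν ξ):
  A: 853 − 1(686) = 167
  B: 0 + 1(686) = 686
  D: 0 + 1(686) = 686
Total out = 1539 kmol/h; y_B = 686 / 1539 = 0.4457.

0.446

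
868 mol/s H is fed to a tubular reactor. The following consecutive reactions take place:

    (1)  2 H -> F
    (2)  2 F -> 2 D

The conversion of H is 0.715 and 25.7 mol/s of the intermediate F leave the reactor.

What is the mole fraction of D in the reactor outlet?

0.51

Conversion of H: H consumed = 2ξ₁ = 0.715 × 868 → ξ₁ = 310.3 mol/s.
F balance: n_F = 0 + 1ξ₁ − 2ξ₂ = 25.7 → ξ₂ = (1·310.3 − 25.7)/2 = 142.3 mol/s.
Outlet amounts (n = n₀ + Σ ν·ξ):
  H: 868 − 2(310.3) = 247.4
  F: 0 + 1(310.3) − 2(142.3) = 25.7
  D: 0 + 2(142.3) = 284.6
Total out = 557.7 mol/s; y_D = 284.6 / 557.7 = 0.5103.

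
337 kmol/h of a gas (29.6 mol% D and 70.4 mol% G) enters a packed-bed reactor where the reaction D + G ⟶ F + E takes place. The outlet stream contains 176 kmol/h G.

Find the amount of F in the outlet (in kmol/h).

61.2 kmol/h

For G: n = n₀ − 1ξ → 176 = 237.2 − 1ξ, giving ξ = 61.25 kmol/h.
Outlet amounts (n = n₀ + ν ξ):
  D: 99.75 − 1(61.25) = 38.5
  G: 237.2 − 1(61.25) = 176
  F: 0 + 1(61.25) = 61.25
  E: 0 + 1(61.25) = 61.25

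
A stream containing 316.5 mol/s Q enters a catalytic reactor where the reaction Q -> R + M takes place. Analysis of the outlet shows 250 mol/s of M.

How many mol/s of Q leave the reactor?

66.5 mol/s

For M: n = n₀ + 1ξ → 250 = 0 + 1ξ, giving ξ = 250 mol/s.
Outlet amounts (n = n₀ + ν ξ):
  Q: 316.5 − 1(250) = 66.5
  R: 0 + 1(250) = 250
  M: 0 + 1(250) = 250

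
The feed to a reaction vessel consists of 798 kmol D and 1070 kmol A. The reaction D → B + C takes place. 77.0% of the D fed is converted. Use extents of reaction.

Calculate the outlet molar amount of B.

614 kmol

D reacted = 0.77 × 798 = 614.5 kmol; ν_D = −1, so ξ = 614.5/1 = 614.5 kmol.
Outlet amounts (n = n₀ + ν ξ):
  D: 798 − 1(614.5) = 183.5
  B: 0 + 1(614.5) = 614.5
  C: 0 + 1(614.5) = 614.5
  A: 1070 (inert)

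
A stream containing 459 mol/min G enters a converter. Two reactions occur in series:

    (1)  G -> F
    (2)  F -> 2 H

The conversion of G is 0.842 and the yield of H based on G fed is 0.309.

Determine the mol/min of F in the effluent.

316 mol/min

Conversion of G: G consumed = 1ξ₁ = 0.842 × 459 → ξ₁ = 386.5 mol/min.
Yield of H: 2ξ₂ / 459 = 0.309 → ξ₂ = 70.92 mol/min.
Outlet amounts (n = n₀ + Σ ν·ξ):
  G: 459 − 1(386.5) = 72.52
  F: 0 + 1(386.5) − 1(70.92) = 315.6
  H: 0 + 2(70.92) = 141.8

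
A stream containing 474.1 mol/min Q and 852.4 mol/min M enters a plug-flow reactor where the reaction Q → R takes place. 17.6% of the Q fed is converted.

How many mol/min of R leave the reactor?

Q reacted = 0.176 × 474.1 = 83.44 mol/min; ν_Q = −1, so ξ = 83.44/1 = 83.44 mol/min.
Outlet amounts (n = n₀ + ν ξ):
  Q: 474.1 − 1(83.44) = 390.7
  R: 0 + 1(83.44) = 83.44
  M: 852.4 (inert)

83.4 mol/min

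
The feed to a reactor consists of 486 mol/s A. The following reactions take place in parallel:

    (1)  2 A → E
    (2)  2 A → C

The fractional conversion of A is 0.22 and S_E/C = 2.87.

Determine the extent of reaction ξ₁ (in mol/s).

Conversion of A: A consumed = 0.22 × 486 = 106.9 mol/s = 2ξ₁ + 2ξ₂.
Selectivity: 1ξ₁ / (1ξ₂) = 2.87 → ξ₁ = 2.87 ξ₂.
Substitute: (2·2.87 + 2) ξ₂ = 106.9 → ξ₂ = 13.81 mol/s, ξ₁ = 39.65 mol/s.
Outlet amounts (n = n₀ + Σ ν·ξ):
  A: 486 − 2(39.65) − 2(13.81) = 379.1
  E: 0 + 1(39.65) = 39.65
  C: 0 + 1(13.81) = 13.81

ξ₁ = 39.6 mol/s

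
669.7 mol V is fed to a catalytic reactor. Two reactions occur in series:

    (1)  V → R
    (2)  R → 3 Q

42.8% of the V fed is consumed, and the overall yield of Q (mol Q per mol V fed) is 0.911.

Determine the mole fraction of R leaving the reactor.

Conversion of V: V consumed = 1ξ₁ = 0.428 × 669.7 → ξ₁ = 286.6 mol.
Yield of Q: 3ξ₂ / 669.7 = 0.911 → ξ₂ = 203.4 mol.
Outlet amounts (n = n₀ + Σ ν·ξ):
  V: 669.7 − 1(286.6) = 383.1
  R: 0 + 1(286.6) − 1(203.4) = 83.27
  Q: 0 + 3(203.4) = 610.1
Total out = 1076 mol; y_R = 83.27 / 1076 = 0.07735.

0.0774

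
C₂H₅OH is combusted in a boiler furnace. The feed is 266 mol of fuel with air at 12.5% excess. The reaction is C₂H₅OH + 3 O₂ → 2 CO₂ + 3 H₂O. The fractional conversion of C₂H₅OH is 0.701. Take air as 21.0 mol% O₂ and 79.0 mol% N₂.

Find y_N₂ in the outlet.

0.714

Stoichiometric O₂ = 3 × 266 = 798 mol; O₂ fed = 798 × 1.125 = 897.8 mol.
N₂ fed = 897.8 × 79/21 = 3377 mol.
Fuel reacted = 0.701 × 266 → ξ = 186.5 mol.
Outlet (n = n₀ + ν ξ):
  C₂H₅OH: 266 − 1(186.5) = 79.53
  O₂: 897.8 − 3(186.5) = 338.4
  N₂: 3377 (inert)
  CO₂: 0 + 2(186.5) = 372.9
  H₂O: 0 + 3(186.5) = 559.4
Total out = 4727 mol; y_N₂ = 3377 / 4727 = 0.7144.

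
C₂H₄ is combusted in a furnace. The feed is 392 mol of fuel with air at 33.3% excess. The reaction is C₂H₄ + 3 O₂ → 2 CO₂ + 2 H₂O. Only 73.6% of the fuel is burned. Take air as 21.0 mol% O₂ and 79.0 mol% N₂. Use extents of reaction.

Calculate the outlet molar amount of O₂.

702 mol

Stoichiometric O₂ = 3 × 392 = 1176 mol; O₂ fed = 1176 × 1.333 = 1568 mol.
N₂ fed = 1568 × 79/21 = 5897 mol.
Fuel reacted = 0.736 × 392 → ξ = 288.5 mol.
Outlet (n = n₀ + ν ξ):
  C₂H₄: 392 − 1(288.5) = 103.5
  O₂: 1568 − 3(288.5) = 702.1
  N₂: 5897 (inert)
  CO₂: 0 + 2(288.5) = 577
  H₂O: 0 + 2(288.5) = 577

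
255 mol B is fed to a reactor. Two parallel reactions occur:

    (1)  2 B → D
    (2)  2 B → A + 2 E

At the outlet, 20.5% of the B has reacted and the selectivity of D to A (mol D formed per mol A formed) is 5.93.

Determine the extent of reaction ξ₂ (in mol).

ξ₂ = 3.77 mol

Conversion of B: B consumed = 0.205 × 255 = 52.27 mol = 2ξ₁ + 2ξ₂.
Selectivity: 1ξ₁ / (1ξ₂) = 5.93 → ξ₁ = 5.93 ξ₂.
Substitute: (2·5.93 + 2) ξ₂ = 52.27 → ξ₂ = 3.772 mol, ξ₁ = 22.37 mol.
Outlet amounts (n = n₀ + Σ ν·ξ):
  B: 255 − 2(22.37) − 2(3.772) = 202.7
  D: 0 + 1(22.37) = 22.37
  A: 0 + 1(3.772) = 3.772
  E: 0 + 2(3.772) = 7.543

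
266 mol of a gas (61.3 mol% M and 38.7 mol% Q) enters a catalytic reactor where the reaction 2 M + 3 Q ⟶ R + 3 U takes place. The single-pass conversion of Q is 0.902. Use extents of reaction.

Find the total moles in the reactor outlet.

Q reacted = 0.902 × 102.9 = 92.85 mol; ν_Q = −3, so ξ = 92.85/3 = 30.95 mol.
Outlet amounts (n = n₀ + ν ξ):
  M: 163.1 − 2(30.95) = 101.2
  Q: 102.9 − 3(30.95) = 10.09
  R: 0 + 1(30.95) = 30.95
  U: 0 + 3(30.95) = 92.85
Total out = 101.2 + 10.09 + 30.95 + 92.85 = 235 mol.

235 mol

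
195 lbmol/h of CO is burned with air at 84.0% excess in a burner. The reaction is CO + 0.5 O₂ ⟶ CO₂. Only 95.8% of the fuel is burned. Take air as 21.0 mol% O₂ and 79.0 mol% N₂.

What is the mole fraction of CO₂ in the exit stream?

Stoichiometric O₂ = 0.5 × 195 = 97.5 lbmol/h; O₂ fed = 97.5 × 1.840 = 179.4 lbmol/h.
N₂ fed = 179.4 × 79/21 = 674.9 lbmol/h.
Fuel reacted = 0.958 × 195 → ξ = 186.8 lbmol/h.
Outlet (n = n₀ + ν ξ):
  CO: 195 − 1(186.8) = 8.19
  O₂: 179.4 − 0.5(186.8) = 85.99
  N₂: 674.9 (inert)
  CO₂: 0 + 1(186.8) = 186.8
Total out = 955.9 lbmol/h; y_CO₂ = 186.8 / 955.9 = 0.1954.

0.195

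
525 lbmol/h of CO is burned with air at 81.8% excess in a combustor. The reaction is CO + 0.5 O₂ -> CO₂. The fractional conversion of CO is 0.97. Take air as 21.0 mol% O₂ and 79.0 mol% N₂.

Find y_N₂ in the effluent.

Stoichiometric O₂ = 0.5 × 525 = 262.5 lbmol/h; O₂ fed = 262.5 × 1.818 = 477.2 lbmol/h.
N₂ fed = 477.2 × 79/21 = 1795 lbmol/h.
Fuel reacted = 0.97 × 525 → ξ = 509.2 lbmol/h.
Outlet (n = n₀ + ν ξ):
  CO: 525 − 1(509.2) = 15.75
  O₂: 477.2 − 0.5(509.2) = 222.6
  N₂: 1795 (inert)
  CO₂: 0 + 1(509.2) = 509.2
Total out = 2543 lbmol/h; y_N₂ = 1795 / 2543 = 0.706.

0.706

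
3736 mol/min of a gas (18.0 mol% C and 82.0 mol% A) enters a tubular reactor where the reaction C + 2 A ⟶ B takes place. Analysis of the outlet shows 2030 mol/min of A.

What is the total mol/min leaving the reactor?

For A: n = n₀ − 2ξ → 2030 = 3064 − 2ξ, giving ξ = 516.8 mol/min.
Outlet amounts (n = n₀ + ν ξ):
  C: 672.5 − 1(516.8) = 155.7
  A: 3064 − 2(516.8) = 2030
  B: 0 + 1(516.8) = 516.8
Total out = 155.7 + 2030 + 516.8 = 2702 mol/min.

2700 mol/min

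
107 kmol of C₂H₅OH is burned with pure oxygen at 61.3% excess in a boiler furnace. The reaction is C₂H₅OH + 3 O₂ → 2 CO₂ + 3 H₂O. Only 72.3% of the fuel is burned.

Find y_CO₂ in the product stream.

0.22

Stoichiometric O₂ = 3 × 107 = 321 kmol; O₂ fed = 321 × 1.613 = 517.8 kmol.
Fuel reacted = 0.723 × 107 → ξ = 77.36 kmol.
Outlet (n = n₀ + ν ξ):
  C₂H₅OH: 107 − 1(77.36) = 29.64
  O₂: 517.8 − 3(77.36) = 285.7
  CO₂: 0 + 2(77.36) = 154.7
  H₂O: 0 + 3(77.36) = 232.1
Total out = 702.1 kmol; y_CO₂ = 154.7 / 702.1 = 0.2204.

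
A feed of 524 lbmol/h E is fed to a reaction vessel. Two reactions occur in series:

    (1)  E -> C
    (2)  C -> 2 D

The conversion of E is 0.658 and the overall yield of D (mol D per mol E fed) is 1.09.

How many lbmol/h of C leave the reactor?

59.2 lbmol/h

Conversion of E: E consumed = 1ξ₁ = 0.658 × 524 → ξ₁ = 344.8 lbmol/h.
Yield of D: 2ξ₂ / 524 = 1.09 → ξ₂ = 285.6 lbmol/h.
Outlet amounts (n = n₀ + Σ ν·ξ):
  E: 524 − 1(344.8) = 179.2
  C: 0 + 1(344.8) − 1(285.6) = 59.21
  D: 0 + 2(285.6) = 571.2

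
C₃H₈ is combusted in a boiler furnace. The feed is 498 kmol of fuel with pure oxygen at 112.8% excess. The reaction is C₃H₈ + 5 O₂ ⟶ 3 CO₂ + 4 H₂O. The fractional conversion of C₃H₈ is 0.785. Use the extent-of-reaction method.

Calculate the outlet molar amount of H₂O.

Stoichiometric O₂ = 5 × 498 = 2490 kmol; O₂ fed = 2490 × 2.128 = 5299 kmol.
Fuel reacted = 0.785 × 498 → ξ = 390.9 kmol.
Outlet (n = n₀ + ν ξ):
  C₃H₈: 498 − 1(390.9) = 107.1
  O₂: 5299 − 5(390.9) = 3344
  CO₂: 0 + 3(390.9) = 1173
  H₂O: 0 + 4(390.9) = 1564

1560 kmol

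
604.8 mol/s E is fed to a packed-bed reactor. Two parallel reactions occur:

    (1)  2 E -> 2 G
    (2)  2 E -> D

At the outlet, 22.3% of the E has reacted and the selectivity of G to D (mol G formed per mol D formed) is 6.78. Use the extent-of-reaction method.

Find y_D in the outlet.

Conversion of E: E consumed = 0.223 × 604.8 = 134.9 mol/s = 2ξ₁ + 2ξ₂.
Selectivity: 2ξ₁ / (1ξ₂) = 6.78 → ξ₁ = 3.39 ξ₂.
Substitute: (2·3.39 + 2) ξ₂ = 134.9 → ξ₂ = 15.36 mol/s, ξ₁ = 52.07 mol/s.
Outlet amounts (n = n₀ + Σ ν·ξ):
  E: 604.8 − 2(52.07) − 2(15.36) = 469.9
  G: 0 + 2(52.07) = 104.1
  D: 0 + 1(15.36) = 15.36
Total out = 589.4 mol/s; y_D = 15.36 / 589.4 = 0.02606.

0.0261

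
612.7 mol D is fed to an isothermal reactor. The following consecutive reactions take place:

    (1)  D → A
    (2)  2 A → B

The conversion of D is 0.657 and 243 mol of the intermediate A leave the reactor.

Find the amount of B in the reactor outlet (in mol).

79.8 mol

Conversion of D: D consumed = 1ξ₁ = 0.657 × 612.7 → ξ₁ = 402.5 mol.
A balance: n_A = 0 + 1ξ₁ − 2ξ₂ = 243 → ξ₂ = (1·402.5 − 243)/2 = 79.77 mol.
Outlet amounts (n = n₀ + Σ ν·ξ):
  D: 612.7 − 1(402.5) = 210.2
  A: 0 + 1(402.5) − 2(79.77) = 243
  B: 0 + 1(79.77) = 79.77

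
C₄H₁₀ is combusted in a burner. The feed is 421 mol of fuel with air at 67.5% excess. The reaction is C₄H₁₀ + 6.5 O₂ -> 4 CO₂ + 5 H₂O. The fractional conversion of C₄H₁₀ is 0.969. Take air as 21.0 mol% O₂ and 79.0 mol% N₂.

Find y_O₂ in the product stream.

0.0845

Stoichiometric O₂ = 6.5 × 421 = 2736 mol; O₂ fed = 2736 × 1.675 = 4584 mol.
N₂ fed = 4584 × 79/21 = 17240 mol.
Fuel reacted = 0.969 × 421 → ξ = 407.9 mol.
Outlet (n = n₀ + ν ξ):
  C₄H₁₀: 421 − 1(407.9) = 13.05
  O₂: 4584 − 6.5(407.9) = 1932
  N₂: 17240 (inert)
  CO₂: 0 + 4(407.9) = 1632
  H₂O: 0 + 5(407.9) = 2040
Total out = 22860 mol; y_O₂ = 1932 / 22860 = 0.08451.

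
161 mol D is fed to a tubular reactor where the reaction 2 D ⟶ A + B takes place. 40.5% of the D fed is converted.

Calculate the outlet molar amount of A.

32.6 mol

D reacted = 0.405 × 161 = 65.2 mol; ν_D = −2, so ξ = 65.2/2 = 32.6 mol.
Outlet amounts (n = n₀ + ν ξ):
  D: 161 − 2(32.6) = 95.8
  A: 0 + 1(32.6) = 32.6
  B: 0 + 1(32.6) = 32.6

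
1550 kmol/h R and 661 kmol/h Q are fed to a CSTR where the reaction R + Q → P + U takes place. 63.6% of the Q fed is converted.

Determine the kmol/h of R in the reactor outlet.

Q reacted = 0.636 × 661 = 420.4 kmol/h; ν_Q = −1, so ξ = 420.4/1 = 420.4 kmol/h.
Outlet amounts (n = n₀ + ν ξ):
  R: 1550 − 1(420.4) = 1130
  Q: 661 − 1(420.4) = 240.6
  P: 0 + 1(420.4) = 420.4
  U: 0 + 1(420.4) = 420.4

1130 kmol/h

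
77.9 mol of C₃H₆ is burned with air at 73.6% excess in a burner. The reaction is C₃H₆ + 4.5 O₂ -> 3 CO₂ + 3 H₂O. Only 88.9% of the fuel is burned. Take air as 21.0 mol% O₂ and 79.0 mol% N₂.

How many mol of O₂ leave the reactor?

297 mol

Stoichiometric O₂ = 4.5 × 77.9 = 350.6 mol; O₂ fed = 350.6 × 1.736 = 608.6 mol.
N₂ fed = 608.6 × 79/21 = 2289 mol.
Fuel reacted = 0.889 × 77.9 → ξ = 69.25 mol.
Outlet (n = n₀ + ν ξ):
  C₃H₆: 77.9 − 1(69.25) = 8.647
  O₂: 608.6 − 4.5(69.25) = 296.9
  N₂: 2289 (inert)
  CO₂: 0 + 3(69.25) = 207.8
  H₂O: 0 + 3(69.25) = 207.8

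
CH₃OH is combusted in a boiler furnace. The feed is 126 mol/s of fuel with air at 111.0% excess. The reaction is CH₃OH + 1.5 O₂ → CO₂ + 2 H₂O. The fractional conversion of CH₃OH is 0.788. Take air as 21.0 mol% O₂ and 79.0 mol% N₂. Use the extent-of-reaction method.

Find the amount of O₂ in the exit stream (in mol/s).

Stoichiometric O₂ = 1.5 × 126 = 189 mol/s; O₂ fed = 189 × 2.110 = 398.8 mol/s.
N₂ fed = 398.8 × 79/21 = 1500 mol/s.
Fuel reacted = 0.788 × 126 → ξ = 99.29 mol/s.
Outlet (n = n₀ + ν ξ):
  CH₃OH: 126 − 1(99.29) = 26.71
  O₂: 398.8 − 1.5(99.29) = 249.9
  N₂: 1500 (inert)
  CO₂: 0 + 1(99.29) = 99.29
  H₂O: 0 + 2(99.29) = 198.6

250 mol/s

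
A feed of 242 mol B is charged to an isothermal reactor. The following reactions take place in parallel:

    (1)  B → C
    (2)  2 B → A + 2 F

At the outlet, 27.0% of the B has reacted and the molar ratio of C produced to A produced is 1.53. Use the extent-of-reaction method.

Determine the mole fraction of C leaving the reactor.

Conversion of B: B consumed = 0.27 × 242 = 65.34 mol = 1ξ₁ + 2ξ₂.
Selectivity: 1ξ₁ / (1ξ₂) = 1.53 → ξ₁ = 1.53 ξ₂.
Substitute: (1·1.53 + 2) ξ₂ = 65.34 → ξ₂ = 18.51 mol, ξ₁ = 28.32 mol.
Outlet amounts (n = n₀ + Σ ν·ξ):
  B: 242 − 1(28.32) − 2(18.51) = 176.7
  C: 0 + 1(28.32) = 28.32
  A: 0 + 1(18.51) = 18.51
  F: 0 + 2(18.51) = 37.02
Total out = 260.5 mol; y_C = 28.32 / 260.5 = 0.1087.

0.109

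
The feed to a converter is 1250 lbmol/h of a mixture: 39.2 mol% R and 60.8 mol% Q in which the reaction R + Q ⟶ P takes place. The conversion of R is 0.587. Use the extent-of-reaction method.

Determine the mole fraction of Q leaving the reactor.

0.491

R reacted = 0.587 × 490 = 287.6 lbmol/h; ν_R = −1, so ξ = 287.6/1 = 287.6 lbmol/h.
Outlet amounts (n = n₀ + ν ξ):
  R: 490 − 1(287.6) = 202.4
  Q: 760 − 1(287.6) = 472.4
  P: 0 + 1(287.6) = 287.6
Total out = 962.4 lbmol/h; y_Q = 472.4 / 962.4 = 0.4908.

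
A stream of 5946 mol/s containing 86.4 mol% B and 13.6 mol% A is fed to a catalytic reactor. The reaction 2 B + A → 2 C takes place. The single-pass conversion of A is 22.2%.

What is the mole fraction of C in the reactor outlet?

0.0623

A reacted = 0.222 × 808.7 = 179.5 mol/s; ν_A = −1, so ξ = 179.5/1 = 179.5 mol/s.
Outlet amounts (n = n₀ + ν ξ):
  B: 5137 − 2(179.5) = 4778
  A: 808.7 − 1(179.5) = 629.1
  C: 0 + 2(179.5) = 359
Total out = 5766 mol/s; y_C = 359 / 5766 = 0.06226.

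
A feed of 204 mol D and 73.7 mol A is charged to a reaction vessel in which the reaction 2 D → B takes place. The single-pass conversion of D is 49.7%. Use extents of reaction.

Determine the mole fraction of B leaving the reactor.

0.223

D reacted = 0.497 × 204 = 101.4 mol; ν_D = −2, so ξ = 101.4/2 = 50.69 mol.
Outlet amounts (n = n₀ + ν ξ):
  D: 204 − 2(50.69) = 102.6
  B: 0 + 1(50.69) = 50.69
  A: 73.7 (inert)
Total out = 227 mol; y_B = 50.69 / 227 = 0.2233.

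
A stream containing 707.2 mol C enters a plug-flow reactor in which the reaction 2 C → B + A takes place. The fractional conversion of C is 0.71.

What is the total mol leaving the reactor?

707 mol

C reacted = 0.71 × 707.2 = 502.1 mol; ν_C = −2, so ξ = 502.1/2 = 251.1 mol.
Outlet amounts (n = n₀ + ν ξ):
  C: 707.2 − 2(251.1) = 205.1
  B: 0 + 1(251.1) = 251.1
  A: 0 + 1(251.1) = 251.1
Total out = 205.1 + 251.1 + 251.1 = 707.2 mol.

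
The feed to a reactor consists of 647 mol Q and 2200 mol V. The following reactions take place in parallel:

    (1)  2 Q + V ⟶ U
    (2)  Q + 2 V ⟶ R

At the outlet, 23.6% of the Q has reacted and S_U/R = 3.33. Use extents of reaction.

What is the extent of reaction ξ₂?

ξ₂ = 19.9 mol

Conversion of Q: Q consumed = 0.236 × 647 = 152.7 mol = 2ξ₁ + 1ξ₂.
Selectivity: 1ξ₁ / (1ξ₂) = 3.33 → ξ₁ = 3.33 ξ₂.
Substitute: (2·3.33 + 1) ξ₂ = 152.7 → ξ₂ = 19.93 mol, ξ₁ = 66.38 mol.
Outlet amounts (n = n₀ + Σ ν·ξ):
  Q: 647 − 2(66.38) − 1(19.93) = 494.3
  V: 2200 − 1(66.38) − 2(19.93) = 2094
  U: 0 + 1(66.38) = 66.38
  R: 0 + 1(19.93) = 19.93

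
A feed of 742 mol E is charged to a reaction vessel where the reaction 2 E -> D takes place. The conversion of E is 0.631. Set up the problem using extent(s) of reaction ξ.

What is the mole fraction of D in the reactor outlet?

E reacted = 0.631 × 742 = 468.2 mol; ν_E = −2, so ξ = 468.2/2 = 234.1 mol.
Outlet amounts (n = n₀ + ν ξ):
  E: 742 − 2(234.1) = 273.8
  D: 0 + 1(234.1) = 234.1
Total out = 507.9 mol; y_D = 234.1 / 507.9 = 0.4609.

0.461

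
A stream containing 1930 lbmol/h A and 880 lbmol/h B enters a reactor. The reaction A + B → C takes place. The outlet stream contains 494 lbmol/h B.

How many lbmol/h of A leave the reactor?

1540 lbmol/h

For B: n = n₀ − 1ξ → 494 = 880 − 1ξ, giving ξ = 386 lbmol/h.
Outlet amounts (n = n₀ + ν ξ):
  A: 1930 − 1(386) = 1544
  B: 880 − 1(386) = 494
  C: 0 + 1(386) = 386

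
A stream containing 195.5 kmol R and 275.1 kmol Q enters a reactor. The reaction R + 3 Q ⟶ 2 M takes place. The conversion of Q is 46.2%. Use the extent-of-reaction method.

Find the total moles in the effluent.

Q reacted = 0.462 × 275.1 = 127.1 kmol; ν_Q = −3, so ξ = 127.1/3 = 42.37 kmol.
Outlet amounts (n = n₀ + ν ξ):
  R: 195.5 − 1(42.37) = 153.1
  Q: 275.1 − 3(42.37) = 148
  M: 0 + 2(42.37) = 84.73
Total out = 153.1 + 148 + 84.73 = 385.9 kmol.

386 kmol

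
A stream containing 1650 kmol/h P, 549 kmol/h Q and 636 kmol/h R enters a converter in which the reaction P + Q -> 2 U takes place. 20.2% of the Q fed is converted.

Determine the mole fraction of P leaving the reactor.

Q reacted = 0.202 × 549 = 110.9 kmol/h; ν_Q = −1, so ξ = 110.9/1 = 110.9 kmol/h.
Outlet amounts (n = n₀ + ν ξ):
  P: 1650 − 1(110.9) = 1539
  Q: 549 − 1(110.9) = 438.1
  U: 0 + 2(110.9) = 221.8
  R: 636 (inert)
Total out = 2835 kmol/h; y_P = 1539 / 2835 = 0.5429.

0.543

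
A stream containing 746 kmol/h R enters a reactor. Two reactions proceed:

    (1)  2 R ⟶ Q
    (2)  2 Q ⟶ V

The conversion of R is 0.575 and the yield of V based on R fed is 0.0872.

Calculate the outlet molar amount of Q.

Conversion of R: R consumed = 2ξ₁ = 0.575 × 746 → ξ₁ = 214.5 kmol/h.
Yield of V: 1ξ₂ / 746 = 0.0872 → ξ₂ = 65.05 kmol/h.
Outlet amounts (n = n₀ + Σ ν·ξ):
  R: 746 − 2(214.5) = 317.1
  Q: 0 + 1(214.5) − 2(65.05) = 84.37
  V: 0 + 1(65.05) = 65.05

84.4 kmol/h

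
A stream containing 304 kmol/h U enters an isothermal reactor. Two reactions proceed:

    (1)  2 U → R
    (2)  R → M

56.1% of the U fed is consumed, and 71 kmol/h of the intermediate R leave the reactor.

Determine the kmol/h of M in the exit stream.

14.3 kmol/h

Conversion of U: U consumed = 2ξ₁ = 0.561 × 304 → ξ₁ = 85.27 kmol/h.
R balance: n_R = 0 + 1ξ₁ − 1ξ₂ = 71 → ξ₂ = (1·85.27 − 71)/1 = 14.27 kmol/h.
Outlet amounts (n = n₀ + Σ ν·ξ):
  U: 304 − 2(85.27) = 133.5
  R: 0 + 1(85.27) − 1(14.27) = 71
  M: 0 + 1(14.27) = 14.27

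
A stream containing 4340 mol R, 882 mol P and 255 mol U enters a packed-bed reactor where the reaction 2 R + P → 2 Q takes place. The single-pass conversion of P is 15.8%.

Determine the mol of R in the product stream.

P reacted = 0.158 × 882 = 139.4 mol; ν_P = −1, so ξ = 139.4/1 = 139.4 mol.
Outlet amounts (n = n₀ + ν ξ):
  R: 4340 − 2(139.4) = 4061
  P: 882 − 1(139.4) = 742.6
  Q: 0 + 2(139.4) = 278.7
  U: 255 (inert)

4060 mol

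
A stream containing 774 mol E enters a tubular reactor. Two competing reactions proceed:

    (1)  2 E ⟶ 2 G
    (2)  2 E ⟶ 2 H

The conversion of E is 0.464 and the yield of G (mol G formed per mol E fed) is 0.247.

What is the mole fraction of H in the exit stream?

Yield of G: 2ξ₁ / 774 = 0.247 → ξ₁ = 95.59 mol.
Conversion of E: 2ξ₁ + 2ξ₂ = 0.464 × 774 = 359.1 → ξ₂ = 83.98 mol.
Outlet amounts (n = n₀ + Σ ν·ξ):
  E: 774 − 2(95.59) − 2(83.98) = 414.9
  G: 0 + 2(95.59) = 191.2
  H: 0 + 2(83.98) = 168
Total out = 774 mol; y_H = 168 / 774 = 0.217.

0.217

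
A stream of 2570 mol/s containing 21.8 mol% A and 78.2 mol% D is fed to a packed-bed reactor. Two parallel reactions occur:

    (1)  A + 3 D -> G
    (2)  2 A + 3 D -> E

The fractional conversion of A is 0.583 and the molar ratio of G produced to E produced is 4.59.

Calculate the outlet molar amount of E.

49.6 mol/s

Conversion of A: A consumed = 0.583 × 560.3 = 326.6 mol/s = 1ξ₁ + 2ξ₂.
Selectivity: 1ξ₁ / (1ξ₂) = 4.59 → ξ₁ = 4.59 ξ₂.
Substitute: (1·4.59 + 2) ξ₂ = 326.6 → ξ₂ = 49.56 mol/s, ξ₁ = 227.5 mol/s.
Outlet amounts (n = n₀ + Σ ν·ξ):
  A: 560.3 − 1(227.5) − 2(49.56) = 233.6
  D: 2010 − 3(227.5) − 3(49.56) = 1179
  G: 0 + 1(227.5) = 227.5
  E: 0 + 1(49.56) = 49.56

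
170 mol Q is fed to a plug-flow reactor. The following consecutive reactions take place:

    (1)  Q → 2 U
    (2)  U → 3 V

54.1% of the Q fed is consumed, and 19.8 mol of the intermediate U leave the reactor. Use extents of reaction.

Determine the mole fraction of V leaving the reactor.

Conversion of Q: Q consumed = 1ξ₁ = 0.541 × 170 → ξ₁ = 91.97 mol.
U balance: n_U = 0 + 2ξ₁ − 1ξ₂ = 19.8 → ξ₂ = (2·91.97 − 19.8)/1 = 164.1 mol.
Outlet amounts (n = n₀ + Σ ν·ξ):
  Q: 170 − 1(91.97) = 78.03
  U: 0 + 2(91.97) − 1(164.1) = 19.8
  V: 0 + 3(164.1) = 492.4
Total out = 590.3 mol; y_V = 492.4 / 590.3 = 0.8343.

0.834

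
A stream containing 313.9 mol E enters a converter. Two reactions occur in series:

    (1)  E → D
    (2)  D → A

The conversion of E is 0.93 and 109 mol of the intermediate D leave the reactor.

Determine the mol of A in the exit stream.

183 mol

Conversion of E: E consumed = 1ξ₁ = 0.93 × 313.9 → ξ₁ = 291.9 mol.
D balance: n_D = 0 + 1ξ₁ − 1ξ₂ = 109 → ξ₂ = (1·291.9 − 109)/1 = 182.9 mol.
Outlet amounts (n = n₀ + Σ ν·ξ):
  E: 313.9 − 1(291.9) = 21.97
  D: 0 + 1(291.9) − 1(182.9) = 109
  A: 0 + 1(182.9) = 182.9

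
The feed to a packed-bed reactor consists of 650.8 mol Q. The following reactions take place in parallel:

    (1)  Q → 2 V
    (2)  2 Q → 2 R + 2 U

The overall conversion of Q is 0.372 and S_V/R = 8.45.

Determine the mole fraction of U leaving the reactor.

0.0519

Conversion of Q: Q consumed = 0.372 × 650.8 = 242.1 mol = 1ξ₁ + 2ξ₂.
Selectivity: 2ξ₁ / (2ξ₂) = 8.45 → ξ₁ = 8.45 ξ₂.
Substitute: (1·8.45 + 2) ξ₂ = 242.1 → ξ₂ = 23.17 mol, ξ₁ = 195.8 mol.
Outlet amounts (n = n₀ + Σ ν·ξ):
  Q: 650.8 − 1(195.8) − 2(23.17) = 408.7
  V: 0 + 2(195.8) = 391.5
  R: 0 + 2(23.17) = 46.33
  U: 0 + 2(23.17) = 46.33
Total out = 892.9 mol; y_U = 46.33 / 892.9 = 0.05189.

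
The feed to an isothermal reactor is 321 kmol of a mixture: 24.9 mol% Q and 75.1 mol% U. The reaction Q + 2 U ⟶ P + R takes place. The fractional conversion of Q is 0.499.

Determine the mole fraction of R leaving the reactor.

Q reacted = 0.499 × 79.93 = 39.88 kmol; ν_Q = −1, so ξ = 39.88/1 = 39.88 kmol.
Outlet amounts (n = n₀ + ν ξ):
  Q: 79.93 − 1(39.88) = 40.04
  U: 241.1 − 2(39.88) = 161.3
  P: 0 + 1(39.88) = 39.88
  R: 0 + 1(39.88) = 39.88
Total out = 281.1 kmol; y_R = 39.88 / 281.1 = 0.1419.

0.142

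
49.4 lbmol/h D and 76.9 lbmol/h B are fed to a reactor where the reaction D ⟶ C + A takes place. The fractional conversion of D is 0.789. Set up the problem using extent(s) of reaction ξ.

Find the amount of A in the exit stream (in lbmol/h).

39 lbmol/h

D reacted = 0.789 × 49.4 = 38.98 lbmol/h; ν_D = −1, so ξ = 38.98/1 = 38.98 lbmol/h.
Outlet amounts (n = n₀ + ν ξ):
  D: 49.4 − 1(38.98) = 10.42
  C: 0 + 1(38.98) = 38.98
  A: 0 + 1(38.98) = 38.98
  B: 76.9 (inert)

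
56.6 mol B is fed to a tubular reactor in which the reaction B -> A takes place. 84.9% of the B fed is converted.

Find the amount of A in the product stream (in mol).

48.1 mol

B reacted = 0.849 × 56.6 = 48.05 mol; ν_B = −1, so ξ = 48.05/1 = 48.05 mol.
Outlet amounts (n = n₀ + ν ξ):
  B: 56.6 − 1(48.05) = 8.547
  A: 0 + 1(48.05) = 48.05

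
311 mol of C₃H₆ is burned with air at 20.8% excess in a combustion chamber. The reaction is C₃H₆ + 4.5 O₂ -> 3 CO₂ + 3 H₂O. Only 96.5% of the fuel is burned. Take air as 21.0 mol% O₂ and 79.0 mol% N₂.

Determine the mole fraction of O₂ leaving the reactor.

Stoichiometric O₂ = 4.5 × 311 = 1400 mol; O₂ fed = 1400 × 1.208 = 1691 mol.
N₂ fed = 1691 × 79/21 = 6360 mol.
Fuel reacted = 0.965 × 311 → ξ = 300.1 mol.
Outlet (n = n₀ + ν ξ):
  C₃H₆: 311 − 1(300.1) = 10.88
  O₂: 1691 − 4.5(300.1) = 340.1
  N₂: 6360 (inert)
  CO₂: 0 + 3(300.1) = 900.3
  H₂O: 0 + 3(300.1) = 900.3
Total out = 8512 mol; y_O₂ = 340.1 / 8512 = 0.03996.

0.04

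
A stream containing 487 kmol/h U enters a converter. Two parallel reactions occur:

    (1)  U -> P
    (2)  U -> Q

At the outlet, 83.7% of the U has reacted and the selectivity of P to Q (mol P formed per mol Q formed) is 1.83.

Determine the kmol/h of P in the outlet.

264 kmol/h

Conversion of U: U consumed = 0.837 × 487 = 407.6 kmol/h = 1ξ₁ + 1ξ₂.
Selectivity: 1ξ₁ / (1ξ₂) = 1.83 → ξ₁ = 1.83 ξ₂.
Substitute: (1·1.83 + 1) ξ₂ = 407.6 → ξ₂ = 144 kmol/h, ξ₁ = 263.6 kmol/h.
Outlet amounts (n = n₀ + Σ ν·ξ):
  U: 487 − 1(263.6) − 1(144) = 79.38
  P: 0 + 1(263.6) = 263.6
  Q: 0 + 1(144) = 144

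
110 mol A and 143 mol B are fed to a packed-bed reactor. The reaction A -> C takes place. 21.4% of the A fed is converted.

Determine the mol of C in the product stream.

23.5 mol

A reacted = 0.214 × 110 = 23.54 mol; ν_A = −1, so ξ = 23.54/1 = 23.54 mol.
Outlet amounts (n = n₀ + ν ξ):
  A: 110 − 1(23.54) = 86.46
  C: 0 + 1(23.54) = 23.54
  B: 143 (inert)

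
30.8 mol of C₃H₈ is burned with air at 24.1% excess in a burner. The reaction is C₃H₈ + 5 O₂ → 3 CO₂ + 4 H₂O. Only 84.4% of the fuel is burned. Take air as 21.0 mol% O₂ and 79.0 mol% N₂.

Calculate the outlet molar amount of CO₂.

Stoichiometric O₂ = 5 × 30.8 = 154 mol; O₂ fed = 154 × 1.241 = 191.1 mol.
N₂ fed = 191.1 × 79/21 = 719 mol.
Fuel reacted = 0.844 × 30.8 → ξ = 26 mol.
Outlet (n = n₀ + ν ξ):
  C₃H₈: 30.8 − 1(26) = 4.805
  O₂: 191.1 − 5(26) = 61.14
  N₂: 719 (inert)
  CO₂: 0 + 3(26) = 77.99
  H₂O: 0 + 4(26) = 104

78 mol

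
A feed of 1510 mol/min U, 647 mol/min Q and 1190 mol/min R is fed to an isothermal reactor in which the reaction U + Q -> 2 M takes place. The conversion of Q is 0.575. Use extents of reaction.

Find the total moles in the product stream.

3350 mol/min

Q reacted = 0.575 × 647 = 372 mol/min; ν_Q = −1, so ξ = 372/1 = 372 mol/min.
Outlet amounts (n = n₀ + ν ξ):
  U: 1510 − 1(372) = 1138
  Q: 647 − 1(372) = 275
  M: 0 + 2(372) = 744
  R: 1190 (inert)
Total out = 1138 + 275 + 744 + 1190 = 3347 mol/min.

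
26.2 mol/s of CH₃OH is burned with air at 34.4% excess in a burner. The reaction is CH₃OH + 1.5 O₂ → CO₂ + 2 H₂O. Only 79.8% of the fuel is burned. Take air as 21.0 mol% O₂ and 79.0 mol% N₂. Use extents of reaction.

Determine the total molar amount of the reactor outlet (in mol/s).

288 mol/s

Stoichiometric O₂ = 1.5 × 26.2 = 39.3 mol/s; O₂ fed = 39.3 × 1.344 = 52.82 mol/s.
N₂ fed = 52.82 × 79/21 = 198.7 mol/s.
Fuel reacted = 0.798 × 26.2 → ξ = 20.91 mol/s.
Outlet (n = n₀ + ν ξ):
  CH₃OH: 26.2 − 1(20.91) = 5.292
  O₂: 52.82 − 1.5(20.91) = 21.46
  N₂: 198.7 (inert)
  CO₂: 0 + 1(20.91) = 20.91
  H₂O: 0 + 2(20.91) = 41.82
Total out = 5.292 + 21.46 + 198.7 + 20.91 + 41.82 = 288.2 mol/s.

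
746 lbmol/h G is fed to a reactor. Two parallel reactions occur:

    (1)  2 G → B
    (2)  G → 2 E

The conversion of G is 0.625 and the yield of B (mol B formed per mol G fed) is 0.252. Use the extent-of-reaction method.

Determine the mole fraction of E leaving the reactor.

0.278

Yield of B: 1ξ₁ / 746 = 0.252 → ξ₁ = 188 lbmol/h.
Conversion of G: 2ξ₁ + 1ξ₂ = 0.625 × 746 = 466.2 → ξ₂ = 90.27 lbmol/h.
Outlet amounts (n = n₀ + Σ ν·ξ):
  G: 746 − 2(188) − 1(90.27) = 279.8
  B: 0 + 1(188) = 188
  E: 0 + 2(90.27) = 180.5
Total out = 648.3 lbmol/h; y_E = 180.5 / 648.3 = 0.2785.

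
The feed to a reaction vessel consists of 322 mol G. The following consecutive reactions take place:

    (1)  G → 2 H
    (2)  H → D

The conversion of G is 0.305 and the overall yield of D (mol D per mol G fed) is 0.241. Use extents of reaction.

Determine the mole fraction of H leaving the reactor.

Conversion of G: G consumed = 1ξ₁ = 0.305 × 322 → ξ₁ = 98.21 mol.
Yield of D: 1ξ₂ / 322 = 0.241 → ξ₂ = 77.6 mol.
Outlet amounts (n = n₀ + Σ ν·ξ):
  G: 322 − 1(98.21) = 223.8
  H: 0 + 2(98.21) − 1(77.6) = 118.8
  D: 0 + 1(77.6) = 77.6
Total out = 420.2 mol; y_H = 118.8 / 420.2 = 0.2828.

0.283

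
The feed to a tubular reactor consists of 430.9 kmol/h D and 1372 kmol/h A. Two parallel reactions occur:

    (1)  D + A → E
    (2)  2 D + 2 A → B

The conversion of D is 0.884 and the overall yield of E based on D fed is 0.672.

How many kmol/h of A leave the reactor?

Yield of E: 1ξ₁ / 430.9 = 0.672 → ξ₁ = 289.6 kmol/h.
Conversion of D: 1ξ₁ + 2ξ₂ = 0.884 × 430.9 = 380.9 → ξ₂ = 45.68 kmol/h.
Outlet amounts (n = n₀ + Σ ν·ξ):
  D: 430.9 − 1(289.6) − 2(45.68) = 49.98
  A: 1372 − 1(289.6) − 2(45.68) = 991.1
  E: 0 + 1(289.6) = 289.6
  B: 0 + 1(45.68) = 45.68

991 kmol/h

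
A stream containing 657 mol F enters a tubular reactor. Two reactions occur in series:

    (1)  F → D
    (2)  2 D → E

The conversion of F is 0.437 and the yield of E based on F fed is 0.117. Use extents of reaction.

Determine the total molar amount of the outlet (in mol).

Conversion of F: F consumed = 1ξ₁ = 0.437 × 657 → ξ₁ = 287.1 mol.
Yield of E: 1ξ₂ / 657 = 0.117 → ξ₂ = 76.87 mol.
Outlet amounts (n = n₀ + Σ ν·ξ):
  F: 657 − 1(287.1) = 369.9
  D: 0 + 1(287.1) − 2(76.87) = 133.4
  E: 0 + 1(76.87) = 76.87
Total out = 369.9 + 133.4 + 76.87 = 580.1 mol.

580 mol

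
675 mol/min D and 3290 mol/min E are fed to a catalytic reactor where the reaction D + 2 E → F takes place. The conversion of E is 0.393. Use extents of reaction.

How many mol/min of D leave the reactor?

28.5 mol/min

E reacted = 0.393 × 3290 = 1293 mol/min; ν_E = −2, so ξ = 1293/2 = 646.5 mol/min.
Outlet amounts (n = n₀ + ν ξ):
  D: 675 − 1(646.5) = 28.51
  E: 3290 − 2(646.5) = 1997
  F: 0 + 1(646.5) = 646.5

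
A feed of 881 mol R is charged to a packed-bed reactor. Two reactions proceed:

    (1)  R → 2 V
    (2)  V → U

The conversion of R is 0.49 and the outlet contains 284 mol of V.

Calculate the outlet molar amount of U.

579 mol

Conversion of R: R consumed = 1ξ₁ = 0.49 × 881 → ξ₁ = 431.7 mol.
V balance: n_V = 0 + 2ξ₁ − 1ξ₂ = 284 → ξ₂ = (2·431.7 − 284)/1 = 579.4 mol.
Outlet amounts (n = n₀ + Σ ν·ξ):
  R: 881 − 1(431.7) = 449.3
  V: 0 + 2(431.7) − 1(579.4) = 284
  U: 0 + 1(579.4) = 579.4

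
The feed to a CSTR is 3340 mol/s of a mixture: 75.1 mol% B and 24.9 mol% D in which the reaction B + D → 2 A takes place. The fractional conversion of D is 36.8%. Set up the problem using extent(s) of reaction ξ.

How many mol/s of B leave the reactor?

D reacted = 0.368 × 831.7 = 306.1 mol/s; ν_D = −1, so ξ = 306.1/1 = 306.1 mol/s.
Outlet amounts (n = n₀ + ν ξ):
  B: 2508 − 1(306.1) = 2202
  D: 831.7 − 1(306.1) = 525.6
  A: 0 + 2(306.1) = 612.1

2200 mol/s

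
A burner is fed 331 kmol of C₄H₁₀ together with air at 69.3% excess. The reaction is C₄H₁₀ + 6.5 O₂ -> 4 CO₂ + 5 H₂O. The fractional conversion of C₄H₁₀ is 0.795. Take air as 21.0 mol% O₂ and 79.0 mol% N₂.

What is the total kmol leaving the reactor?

Stoichiometric O₂ = 6.5 × 331 = 2152 kmol; O₂ fed = 2152 × 1.693 = 3642 kmol.
N₂ fed = 3642 × 79/21 = 13700 kmol.
Fuel reacted = 0.795 × 331 → ξ = 263.1 kmol.
Outlet (n = n₀ + ν ξ):
  C₄H₁₀: 331 − 1(263.1) = 67.85
  O₂: 3642 − 6.5(263.1) = 1932
  N₂: 13700 (inert)
  CO₂: 0 + 4(263.1) = 1053
  H₂O: 0 + 5(263.1) = 1316
Total out = 67.85 + 1932 + 13700 + 1053 + 1316 = 18070 kmol.

18100 kmol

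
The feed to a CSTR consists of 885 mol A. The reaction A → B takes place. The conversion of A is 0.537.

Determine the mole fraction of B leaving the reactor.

0.537

A reacted = 0.537 × 885 = 475.2 mol; ν_A = −1, so ξ = 475.2/1 = 475.2 mol.
Outlet amounts (n = n₀ + ν ξ):
  A: 885 − 1(475.2) = 409.8
  B: 0 + 1(475.2) = 475.2
Total out = 885 mol; y_B = 475.2 / 885 = 0.537.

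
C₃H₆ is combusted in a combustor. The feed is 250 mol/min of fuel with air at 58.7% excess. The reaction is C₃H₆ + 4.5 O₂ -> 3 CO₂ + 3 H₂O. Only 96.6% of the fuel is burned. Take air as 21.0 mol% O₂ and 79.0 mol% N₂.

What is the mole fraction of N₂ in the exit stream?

Stoichiometric O₂ = 4.5 × 250 = 1125 mol/min; O₂ fed = 1125 × 1.587 = 1785 mol/min.
N₂ fed = 1785 × 79/21 = 6716 mol/min.
Fuel reacted = 0.966 × 250 → ξ = 241.5 mol/min.
Outlet (n = n₀ + ν ξ):
  C₃H₆: 250 − 1(241.5) = 8.5
  O₂: 1785 − 4.5(241.5) = 698.6
  N₂: 6716 (inert)
  CO₂: 0 + 3(241.5) = 724.5
  H₂O: 0 + 3(241.5) = 724.5
Total out = 8873 mol/min; y_N₂ = 6716 / 8873 = 0.757.

0.757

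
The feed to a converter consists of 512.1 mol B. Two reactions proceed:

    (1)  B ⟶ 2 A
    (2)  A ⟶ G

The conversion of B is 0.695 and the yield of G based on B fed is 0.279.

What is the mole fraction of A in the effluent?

Conversion of B: B consumed = 1ξ₁ = 0.695 × 512.1 → ξ₁ = 355.9 mol.
Yield of G: 1ξ₂ / 512.1 = 0.279 → ξ₂ = 142.9 mol.
Outlet amounts (n = n₀ + Σ ν·ξ):
  B: 512.1 − 1(355.9) = 156.2
  A: 0 + 2(355.9) − 1(142.9) = 568.9
  G: 0 + 1(142.9) = 142.9
Total out = 868 mol; y_A = 568.9 / 868 = 0.6555.

0.655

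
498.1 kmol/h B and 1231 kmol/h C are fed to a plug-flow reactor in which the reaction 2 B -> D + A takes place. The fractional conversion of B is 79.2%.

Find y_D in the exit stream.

B reacted = 0.792 × 498.1 = 394.5 kmol/h; ν_B = −2, so ξ = 394.5/2 = 197.2 kmol/h.
Outlet amounts (n = n₀ + ν ξ):
  B: 498.1 − 2(197.2) = 103.6
  D: 0 + 1(197.2) = 197.2
  A: 0 + 1(197.2) = 197.2
  C: 1231 (inert)
Total out = 1729 kmol/h; y_D = 197.2 / 1729 = 0.1141.

0.114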